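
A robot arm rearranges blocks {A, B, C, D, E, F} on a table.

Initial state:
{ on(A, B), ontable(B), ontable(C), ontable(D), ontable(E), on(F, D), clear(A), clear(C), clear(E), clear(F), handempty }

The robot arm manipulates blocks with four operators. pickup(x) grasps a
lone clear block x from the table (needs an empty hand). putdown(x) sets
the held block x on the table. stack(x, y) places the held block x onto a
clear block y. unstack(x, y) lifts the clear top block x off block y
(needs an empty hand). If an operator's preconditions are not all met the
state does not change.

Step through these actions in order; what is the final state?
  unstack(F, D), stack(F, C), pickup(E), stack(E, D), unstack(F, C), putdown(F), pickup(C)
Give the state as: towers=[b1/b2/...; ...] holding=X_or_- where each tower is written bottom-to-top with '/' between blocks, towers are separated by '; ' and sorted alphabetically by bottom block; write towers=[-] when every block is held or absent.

step 1 (unstack(F, D)): towers=[B/A; C; D; E] holding=F
step 2 (stack(F, C)): towers=[B/A; C/F; D; E] holding=-
step 3 (pickup(E)): towers=[B/A; C/F; D] holding=E
step 4 (stack(E, D)): towers=[B/A; C/F; D/E] holding=-
step 5 (unstack(F, C)): towers=[B/A; C; D/E] holding=F
step 6 (putdown(F)): towers=[B/A; C; D/E; F] holding=-
step 7 (pickup(C)): towers=[B/A; D/E; F] holding=C

towers=[B/A; D/E; F] holding=C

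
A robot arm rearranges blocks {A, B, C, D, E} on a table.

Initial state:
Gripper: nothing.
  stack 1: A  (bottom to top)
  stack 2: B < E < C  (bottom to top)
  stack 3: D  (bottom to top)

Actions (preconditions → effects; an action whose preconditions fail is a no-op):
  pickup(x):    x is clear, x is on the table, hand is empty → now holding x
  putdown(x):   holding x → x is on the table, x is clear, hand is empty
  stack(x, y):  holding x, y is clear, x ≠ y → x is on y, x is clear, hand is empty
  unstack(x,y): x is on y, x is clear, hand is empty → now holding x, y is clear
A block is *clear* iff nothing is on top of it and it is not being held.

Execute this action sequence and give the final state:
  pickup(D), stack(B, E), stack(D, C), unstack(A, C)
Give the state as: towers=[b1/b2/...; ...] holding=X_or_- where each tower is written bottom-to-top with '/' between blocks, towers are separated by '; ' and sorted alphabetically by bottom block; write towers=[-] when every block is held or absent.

step 1 (pickup(D)): towers=[A; B/E/C] holding=D
step 2 (stack(B, E)) [no-op]: towers=[A; B/E/C] holding=D
step 3 (stack(D, C)): towers=[A; B/E/C/D] holding=-
step 4 (unstack(A, C)) [no-op]: towers=[A; B/E/C/D] holding=-

towers=[A; B/E/C/D] holding=-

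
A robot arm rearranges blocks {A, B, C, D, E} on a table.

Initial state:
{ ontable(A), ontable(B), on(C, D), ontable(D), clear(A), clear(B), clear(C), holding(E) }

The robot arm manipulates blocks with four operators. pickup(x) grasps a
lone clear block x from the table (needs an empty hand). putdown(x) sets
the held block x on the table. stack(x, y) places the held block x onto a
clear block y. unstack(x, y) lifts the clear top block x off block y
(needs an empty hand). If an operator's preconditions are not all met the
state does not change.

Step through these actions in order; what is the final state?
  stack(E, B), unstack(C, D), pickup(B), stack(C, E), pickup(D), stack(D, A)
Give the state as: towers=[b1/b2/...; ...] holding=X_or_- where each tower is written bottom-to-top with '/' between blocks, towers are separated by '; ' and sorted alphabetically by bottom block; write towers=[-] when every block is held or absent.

step 1 (stack(E, B)): towers=[A; B/E; D/C] holding=-
step 2 (unstack(C, D)): towers=[A; B/E; D] holding=C
step 3 (pickup(B)) [no-op]: towers=[A; B/E; D] holding=C
step 4 (stack(C, E)): towers=[A; B/E/C; D] holding=-
step 5 (pickup(D)): towers=[A; B/E/C] holding=D
step 6 (stack(D, A)): towers=[A/D; B/E/C] holding=-

towers=[A/D; B/E/C] holding=-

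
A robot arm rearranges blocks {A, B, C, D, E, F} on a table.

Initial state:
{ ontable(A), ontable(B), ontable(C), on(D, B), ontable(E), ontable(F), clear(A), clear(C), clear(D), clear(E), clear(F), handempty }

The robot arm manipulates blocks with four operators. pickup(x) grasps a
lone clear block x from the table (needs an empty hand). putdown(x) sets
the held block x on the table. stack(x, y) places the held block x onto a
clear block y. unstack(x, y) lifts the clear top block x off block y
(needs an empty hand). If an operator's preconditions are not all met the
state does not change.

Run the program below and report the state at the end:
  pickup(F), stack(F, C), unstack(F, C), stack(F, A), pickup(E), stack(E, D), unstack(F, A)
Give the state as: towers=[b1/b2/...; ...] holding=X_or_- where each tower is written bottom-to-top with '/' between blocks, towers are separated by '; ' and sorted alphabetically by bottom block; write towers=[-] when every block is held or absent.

step 1 (pickup(F)): towers=[A; B/D; C; E] holding=F
step 2 (stack(F, C)): towers=[A; B/D; C/F; E] holding=-
step 3 (unstack(F, C)): towers=[A; B/D; C; E] holding=F
step 4 (stack(F, A)): towers=[A/F; B/D; C; E] holding=-
step 5 (pickup(E)): towers=[A/F; B/D; C] holding=E
step 6 (stack(E, D)): towers=[A/F; B/D/E; C] holding=-
step 7 (unstack(F, A)): towers=[A; B/D/E; C] holding=F

towers=[A; B/D/E; C] holding=F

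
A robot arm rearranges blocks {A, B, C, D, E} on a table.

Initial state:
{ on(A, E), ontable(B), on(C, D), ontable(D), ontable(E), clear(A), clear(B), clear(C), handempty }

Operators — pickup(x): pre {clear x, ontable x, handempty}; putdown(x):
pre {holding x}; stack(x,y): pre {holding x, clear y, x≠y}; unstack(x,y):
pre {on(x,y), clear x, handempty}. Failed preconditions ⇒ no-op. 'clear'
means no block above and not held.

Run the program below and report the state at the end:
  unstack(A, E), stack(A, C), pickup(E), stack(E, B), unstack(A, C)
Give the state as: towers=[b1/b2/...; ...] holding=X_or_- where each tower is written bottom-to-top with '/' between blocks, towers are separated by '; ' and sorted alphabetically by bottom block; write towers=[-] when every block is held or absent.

towers=[B/E; D/C] holding=A

step 1 (unstack(A, E)): towers=[B; D/C; E] holding=A
step 2 (stack(A, C)): towers=[B; D/C/A; E] holding=-
step 3 (pickup(E)): towers=[B; D/C/A] holding=E
step 4 (stack(E, B)): towers=[B/E; D/C/A] holding=-
step 5 (unstack(A, C)): towers=[B/E; D/C] holding=A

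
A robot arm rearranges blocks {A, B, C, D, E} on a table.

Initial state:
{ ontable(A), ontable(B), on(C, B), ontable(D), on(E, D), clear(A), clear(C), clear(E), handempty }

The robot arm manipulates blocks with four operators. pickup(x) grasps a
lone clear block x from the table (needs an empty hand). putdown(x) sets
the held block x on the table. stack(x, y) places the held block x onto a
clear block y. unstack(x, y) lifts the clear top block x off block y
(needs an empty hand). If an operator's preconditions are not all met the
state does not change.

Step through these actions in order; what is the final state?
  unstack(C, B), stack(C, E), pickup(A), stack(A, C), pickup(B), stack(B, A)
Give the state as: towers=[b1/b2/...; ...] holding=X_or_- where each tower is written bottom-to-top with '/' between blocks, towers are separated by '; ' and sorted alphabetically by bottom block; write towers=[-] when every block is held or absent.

towers=[D/E/C/A/B] holding=-

step 1 (unstack(C, B)): towers=[A; B; D/E] holding=C
step 2 (stack(C, E)): towers=[A; B; D/E/C] holding=-
step 3 (pickup(A)): towers=[B; D/E/C] holding=A
step 4 (stack(A, C)): towers=[B; D/E/C/A] holding=-
step 5 (pickup(B)): towers=[D/E/C/A] holding=B
step 6 (stack(B, A)): towers=[D/E/C/A/B] holding=-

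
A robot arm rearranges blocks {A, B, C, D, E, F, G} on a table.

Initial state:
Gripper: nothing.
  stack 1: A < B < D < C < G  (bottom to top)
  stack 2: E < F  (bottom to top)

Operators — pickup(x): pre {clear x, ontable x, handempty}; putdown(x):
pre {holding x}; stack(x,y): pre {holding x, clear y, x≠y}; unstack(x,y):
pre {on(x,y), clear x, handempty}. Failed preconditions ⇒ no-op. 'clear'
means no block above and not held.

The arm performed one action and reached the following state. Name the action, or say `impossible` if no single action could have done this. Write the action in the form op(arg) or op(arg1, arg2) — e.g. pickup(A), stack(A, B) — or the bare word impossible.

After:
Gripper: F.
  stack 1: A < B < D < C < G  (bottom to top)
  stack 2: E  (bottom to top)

target: towers=[A/B/D/C/G; E] holding=F
     unstack(F, E) → towers=[A/B/D/C/G; E] holding=F  ← match
     unstack(G, C) → towers=[A/B/D/C; E/F] holding=G

unstack(F, E)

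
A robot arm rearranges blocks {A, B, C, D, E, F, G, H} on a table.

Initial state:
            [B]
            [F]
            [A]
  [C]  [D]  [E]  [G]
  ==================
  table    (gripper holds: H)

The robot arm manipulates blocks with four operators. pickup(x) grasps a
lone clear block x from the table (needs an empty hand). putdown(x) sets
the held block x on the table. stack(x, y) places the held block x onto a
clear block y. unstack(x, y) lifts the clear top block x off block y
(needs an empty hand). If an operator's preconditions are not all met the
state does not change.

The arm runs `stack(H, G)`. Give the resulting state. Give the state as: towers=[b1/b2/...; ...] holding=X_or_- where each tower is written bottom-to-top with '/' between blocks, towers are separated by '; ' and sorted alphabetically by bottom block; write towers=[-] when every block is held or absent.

before: towers=[C; D; E/A/F/B; G] holding=H
pre[stack(H, G)]: holding(H) ok, clear(G) ok, H≠G ok
all met → apply stack(H, G)
after:  towers=[C; D; E/A/F/B; G/H] holding=-

towers=[C; D; E/A/F/B; G/H] holding=-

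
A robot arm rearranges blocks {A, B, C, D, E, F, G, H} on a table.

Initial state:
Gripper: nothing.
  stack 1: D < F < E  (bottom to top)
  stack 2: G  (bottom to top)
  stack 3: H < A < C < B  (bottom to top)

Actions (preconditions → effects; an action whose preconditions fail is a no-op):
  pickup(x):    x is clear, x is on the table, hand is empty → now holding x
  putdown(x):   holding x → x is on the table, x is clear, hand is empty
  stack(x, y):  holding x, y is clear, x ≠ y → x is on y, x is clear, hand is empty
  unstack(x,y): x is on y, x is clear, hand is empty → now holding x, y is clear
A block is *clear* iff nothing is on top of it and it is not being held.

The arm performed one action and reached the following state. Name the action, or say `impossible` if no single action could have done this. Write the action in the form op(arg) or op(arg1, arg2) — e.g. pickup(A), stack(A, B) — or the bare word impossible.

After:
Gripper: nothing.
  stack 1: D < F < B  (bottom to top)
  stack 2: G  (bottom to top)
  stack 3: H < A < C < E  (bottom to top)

target: towers=[D/F/B; G; H/A/C/E] holding=-
         pickup(G) → towers=[D/F/E; H/A/C/B] holding=G
     unstack(E, F) → towers=[D/F; G; H/A/C/B] holding=E
     unstack(B, C) → towers=[D/F/E; G; H/A/C] holding=B
none of the 3 applicable actions match → impossible

impossible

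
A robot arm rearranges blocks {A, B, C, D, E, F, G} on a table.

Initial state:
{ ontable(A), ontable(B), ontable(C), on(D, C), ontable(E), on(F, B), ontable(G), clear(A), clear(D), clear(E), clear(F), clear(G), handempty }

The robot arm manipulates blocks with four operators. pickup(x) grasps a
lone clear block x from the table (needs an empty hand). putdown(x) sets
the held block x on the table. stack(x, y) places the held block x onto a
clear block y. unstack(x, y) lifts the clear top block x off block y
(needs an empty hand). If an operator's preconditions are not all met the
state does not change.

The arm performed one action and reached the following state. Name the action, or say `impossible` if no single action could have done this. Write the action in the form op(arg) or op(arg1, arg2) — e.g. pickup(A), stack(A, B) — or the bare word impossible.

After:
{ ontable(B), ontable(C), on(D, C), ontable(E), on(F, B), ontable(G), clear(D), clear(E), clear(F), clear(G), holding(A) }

target: towers=[B/F; C/D; E; G] holding=A
     unstack(F, B) → towers=[A; B; C/D; E; G] holding=F
         pickup(G) → towers=[A; B/F; C/D; E] holding=G
     unstack(D, C) → towers=[A; B/F; C; E; G] holding=D
         pickup(A) → towers=[B/F; C/D; E; G] holding=A  ← match
         pickup(E) → towers=[A; B/F; C/D; G] holding=E

pickup(A)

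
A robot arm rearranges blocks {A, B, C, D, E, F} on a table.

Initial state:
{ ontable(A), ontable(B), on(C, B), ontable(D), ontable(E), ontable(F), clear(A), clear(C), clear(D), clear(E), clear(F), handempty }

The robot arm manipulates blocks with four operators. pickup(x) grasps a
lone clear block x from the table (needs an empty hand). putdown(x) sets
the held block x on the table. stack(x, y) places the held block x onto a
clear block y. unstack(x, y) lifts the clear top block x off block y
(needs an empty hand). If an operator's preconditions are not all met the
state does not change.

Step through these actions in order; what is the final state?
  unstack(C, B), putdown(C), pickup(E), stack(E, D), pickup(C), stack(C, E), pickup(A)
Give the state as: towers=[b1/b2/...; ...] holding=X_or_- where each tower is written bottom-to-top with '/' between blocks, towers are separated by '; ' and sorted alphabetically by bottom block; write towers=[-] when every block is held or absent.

step 1 (unstack(C, B)): towers=[A; B; D; E; F] holding=C
step 2 (putdown(C)): towers=[A; B; C; D; E; F] holding=-
step 3 (pickup(E)): towers=[A; B; C; D; F] holding=E
step 4 (stack(E, D)): towers=[A; B; C; D/E; F] holding=-
step 5 (pickup(C)): towers=[A; B; D/E; F] holding=C
step 6 (stack(C, E)): towers=[A; B; D/E/C; F] holding=-
step 7 (pickup(A)): towers=[B; D/E/C; F] holding=A

towers=[B; D/E/C; F] holding=A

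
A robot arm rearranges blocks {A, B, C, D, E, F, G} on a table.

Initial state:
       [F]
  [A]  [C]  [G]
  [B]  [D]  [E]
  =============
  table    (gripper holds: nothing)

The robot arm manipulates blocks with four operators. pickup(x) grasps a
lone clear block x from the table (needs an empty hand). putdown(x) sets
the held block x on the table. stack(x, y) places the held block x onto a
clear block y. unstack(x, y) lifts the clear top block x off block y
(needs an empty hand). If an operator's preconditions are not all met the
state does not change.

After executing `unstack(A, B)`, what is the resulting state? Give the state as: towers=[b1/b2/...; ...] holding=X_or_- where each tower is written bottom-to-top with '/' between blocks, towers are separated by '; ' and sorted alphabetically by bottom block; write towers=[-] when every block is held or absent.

towers=[B; D/C/F; E/G] holding=A

before: towers=[B/A; D/C/F; E/G] holding=-
pre[unstack(A, B)]: on(A,B) yes, clear(A) yes, handempty yes
all met → apply unstack(A, B)
after:  towers=[B; D/C/F; E/G] holding=A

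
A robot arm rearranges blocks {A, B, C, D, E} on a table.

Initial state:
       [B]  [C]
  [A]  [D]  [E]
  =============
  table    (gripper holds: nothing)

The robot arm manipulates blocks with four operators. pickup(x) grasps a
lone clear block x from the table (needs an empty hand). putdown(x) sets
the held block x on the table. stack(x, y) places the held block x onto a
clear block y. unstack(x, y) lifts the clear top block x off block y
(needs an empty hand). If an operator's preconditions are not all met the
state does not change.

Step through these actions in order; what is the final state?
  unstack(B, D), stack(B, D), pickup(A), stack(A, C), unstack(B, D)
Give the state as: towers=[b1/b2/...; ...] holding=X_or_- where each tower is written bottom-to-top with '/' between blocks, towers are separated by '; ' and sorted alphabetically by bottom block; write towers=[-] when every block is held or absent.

step 1 (unstack(B, D)): towers=[A; D; E/C] holding=B
step 2 (stack(B, D)): towers=[A; D/B; E/C] holding=-
step 3 (pickup(A)): towers=[D/B; E/C] holding=A
step 4 (stack(A, C)): towers=[D/B; E/C/A] holding=-
step 5 (unstack(B, D)): towers=[D; E/C/A] holding=B

towers=[D; E/C/A] holding=B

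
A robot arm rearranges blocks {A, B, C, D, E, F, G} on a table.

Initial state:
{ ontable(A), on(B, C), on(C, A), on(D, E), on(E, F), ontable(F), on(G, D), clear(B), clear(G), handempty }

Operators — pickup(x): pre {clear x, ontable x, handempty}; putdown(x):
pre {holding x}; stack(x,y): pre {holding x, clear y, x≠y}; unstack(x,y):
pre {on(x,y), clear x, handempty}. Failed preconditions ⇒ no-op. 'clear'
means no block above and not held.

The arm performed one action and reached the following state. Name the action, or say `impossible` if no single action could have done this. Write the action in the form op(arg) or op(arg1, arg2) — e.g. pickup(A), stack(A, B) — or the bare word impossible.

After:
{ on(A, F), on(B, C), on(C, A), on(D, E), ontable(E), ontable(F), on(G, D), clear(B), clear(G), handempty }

target: towers=[E/D/G; F/A/C/B] holding=-
     unstack(B, C) → towers=[A/C; F/E/D/G] holding=B
     unstack(G, D) → towers=[A/C/B; F/E/D] holding=G
none of the 2 applicable actions match → impossible

impossible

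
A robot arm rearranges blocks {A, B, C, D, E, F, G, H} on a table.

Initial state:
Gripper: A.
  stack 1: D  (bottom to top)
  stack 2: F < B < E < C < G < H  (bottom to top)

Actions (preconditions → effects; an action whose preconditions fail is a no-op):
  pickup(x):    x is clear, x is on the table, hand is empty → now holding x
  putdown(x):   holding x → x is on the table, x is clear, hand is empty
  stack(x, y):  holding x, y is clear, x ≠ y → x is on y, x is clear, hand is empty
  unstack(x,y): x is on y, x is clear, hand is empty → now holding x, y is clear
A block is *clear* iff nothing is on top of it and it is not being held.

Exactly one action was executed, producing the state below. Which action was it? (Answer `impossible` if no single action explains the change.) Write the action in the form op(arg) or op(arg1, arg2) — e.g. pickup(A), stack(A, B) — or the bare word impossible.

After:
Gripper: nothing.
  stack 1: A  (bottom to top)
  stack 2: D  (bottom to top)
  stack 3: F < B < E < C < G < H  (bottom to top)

target: towers=[A; D; F/B/E/C/G/H] holding=-
        putdown(A) → towers=[A; D; F/B/E/C/G/H] holding=-  ← match
       stack(A, H) → towers=[D; F/B/E/C/G/H/A] holding=-
       stack(A, D) → towers=[D/A; F/B/E/C/G/H] holding=-

putdown(A)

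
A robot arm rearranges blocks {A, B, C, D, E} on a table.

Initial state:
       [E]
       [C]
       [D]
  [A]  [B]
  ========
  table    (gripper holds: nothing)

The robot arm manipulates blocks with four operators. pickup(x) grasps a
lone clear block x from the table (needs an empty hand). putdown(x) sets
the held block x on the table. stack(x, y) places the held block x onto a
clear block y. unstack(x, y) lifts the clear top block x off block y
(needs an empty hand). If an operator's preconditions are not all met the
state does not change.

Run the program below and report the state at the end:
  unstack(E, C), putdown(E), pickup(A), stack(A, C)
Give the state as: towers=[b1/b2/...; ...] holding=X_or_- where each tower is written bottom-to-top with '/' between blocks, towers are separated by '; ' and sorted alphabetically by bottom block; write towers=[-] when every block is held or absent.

towers=[B/D/C/A; E] holding=-

step 1 (unstack(E, C)): towers=[A; B/D/C] holding=E
step 2 (putdown(E)): towers=[A; B/D/C; E] holding=-
step 3 (pickup(A)): towers=[B/D/C; E] holding=A
step 4 (stack(A, C)): towers=[B/D/C/A; E] holding=-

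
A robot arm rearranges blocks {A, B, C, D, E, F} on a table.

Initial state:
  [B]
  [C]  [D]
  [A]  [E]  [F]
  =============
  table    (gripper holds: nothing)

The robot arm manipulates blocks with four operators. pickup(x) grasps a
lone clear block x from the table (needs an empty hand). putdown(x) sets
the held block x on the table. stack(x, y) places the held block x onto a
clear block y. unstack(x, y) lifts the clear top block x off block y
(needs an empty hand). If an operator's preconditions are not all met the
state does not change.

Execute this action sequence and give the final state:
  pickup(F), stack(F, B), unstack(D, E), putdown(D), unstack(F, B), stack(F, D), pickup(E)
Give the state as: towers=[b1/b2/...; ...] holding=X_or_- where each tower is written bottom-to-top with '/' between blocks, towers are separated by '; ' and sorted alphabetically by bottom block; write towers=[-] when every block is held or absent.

towers=[A/C/B; D/F] holding=E

step 1 (pickup(F)): towers=[A/C/B; E/D] holding=F
step 2 (stack(F, B)): towers=[A/C/B/F; E/D] holding=-
step 3 (unstack(D, E)): towers=[A/C/B/F; E] holding=D
step 4 (putdown(D)): towers=[A/C/B/F; D; E] holding=-
step 5 (unstack(F, B)): towers=[A/C/B; D; E] holding=F
step 6 (stack(F, D)): towers=[A/C/B; D/F; E] holding=-
step 7 (pickup(E)): towers=[A/C/B; D/F] holding=E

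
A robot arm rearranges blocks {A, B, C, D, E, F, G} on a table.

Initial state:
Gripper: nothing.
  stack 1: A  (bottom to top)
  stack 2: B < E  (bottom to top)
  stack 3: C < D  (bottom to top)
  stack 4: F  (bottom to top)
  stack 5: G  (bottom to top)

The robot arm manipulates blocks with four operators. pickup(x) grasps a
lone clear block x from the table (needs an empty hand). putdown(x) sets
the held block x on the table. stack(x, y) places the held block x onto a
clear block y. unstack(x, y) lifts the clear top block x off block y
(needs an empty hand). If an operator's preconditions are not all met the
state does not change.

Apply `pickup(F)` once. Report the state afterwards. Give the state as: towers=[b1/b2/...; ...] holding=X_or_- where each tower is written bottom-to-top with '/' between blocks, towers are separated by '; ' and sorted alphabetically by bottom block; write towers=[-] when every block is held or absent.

towers=[A; B/E; C/D; G] holding=F

before: towers=[A; B/E; C/D; F; G] holding=-
pre[pickup(F)]: clear(F) ✓, ontable(F) ✓, handempty ✓
all met → apply pickup(F)
after:  towers=[A; B/E; C/D; G] holding=F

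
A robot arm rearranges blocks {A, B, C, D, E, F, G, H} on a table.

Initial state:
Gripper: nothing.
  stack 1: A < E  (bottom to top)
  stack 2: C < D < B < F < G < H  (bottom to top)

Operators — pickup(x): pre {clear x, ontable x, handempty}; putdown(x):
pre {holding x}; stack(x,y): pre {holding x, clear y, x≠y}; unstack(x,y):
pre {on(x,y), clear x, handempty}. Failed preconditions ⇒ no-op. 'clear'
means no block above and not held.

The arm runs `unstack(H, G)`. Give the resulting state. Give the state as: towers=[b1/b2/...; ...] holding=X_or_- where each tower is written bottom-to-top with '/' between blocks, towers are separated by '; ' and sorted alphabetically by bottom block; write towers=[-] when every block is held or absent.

towers=[A/E; C/D/B/F/G] holding=H

before: towers=[A/E; C/D/B/F/G/H] holding=-
pre[unstack(H, G)]: on(H,G) ok, clear(H) ok, handempty ok
all met → apply unstack(H, G)
after:  towers=[A/E; C/D/B/F/G] holding=H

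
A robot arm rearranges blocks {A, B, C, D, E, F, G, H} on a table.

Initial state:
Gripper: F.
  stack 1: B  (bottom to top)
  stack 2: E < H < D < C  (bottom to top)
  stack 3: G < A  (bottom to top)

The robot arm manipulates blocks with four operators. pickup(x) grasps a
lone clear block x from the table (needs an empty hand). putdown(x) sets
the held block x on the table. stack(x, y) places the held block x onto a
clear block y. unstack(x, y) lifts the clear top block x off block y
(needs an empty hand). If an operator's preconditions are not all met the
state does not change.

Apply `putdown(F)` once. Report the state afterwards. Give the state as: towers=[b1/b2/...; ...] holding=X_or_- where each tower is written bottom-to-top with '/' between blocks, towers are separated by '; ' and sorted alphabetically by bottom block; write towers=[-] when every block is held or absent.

towers=[B; E/H/D/C; F; G/A] holding=-

before: towers=[B; E/H/D/C; G/A] holding=F
pre[putdown(F)]: holding(F) ok
all met → apply putdown(F)
after:  towers=[B; E/H/D/C; F; G/A] holding=-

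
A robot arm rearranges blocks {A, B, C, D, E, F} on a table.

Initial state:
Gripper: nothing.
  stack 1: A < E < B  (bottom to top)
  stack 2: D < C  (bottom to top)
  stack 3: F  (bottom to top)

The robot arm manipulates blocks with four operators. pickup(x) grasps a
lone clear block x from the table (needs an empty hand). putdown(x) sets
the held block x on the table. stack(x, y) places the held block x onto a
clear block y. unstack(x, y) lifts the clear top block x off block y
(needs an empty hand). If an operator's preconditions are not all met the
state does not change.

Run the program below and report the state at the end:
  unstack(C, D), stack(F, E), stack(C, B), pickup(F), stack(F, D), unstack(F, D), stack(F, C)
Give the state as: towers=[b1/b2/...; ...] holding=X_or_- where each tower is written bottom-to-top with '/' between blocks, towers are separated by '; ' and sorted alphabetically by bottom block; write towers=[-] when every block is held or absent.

towers=[A/E/B/C/F; D] holding=-

step 1 (unstack(C, D)): towers=[A/E/B; D; F] holding=C
step 2 (stack(F, E)) [no-op]: towers=[A/E/B; D; F] holding=C
step 3 (stack(C, B)): towers=[A/E/B/C; D; F] holding=-
step 4 (pickup(F)): towers=[A/E/B/C; D] holding=F
step 5 (stack(F, D)): towers=[A/E/B/C; D/F] holding=-
step 6 (unstack(F, D)): towers=[A/E/B/C; D] holding=F
step 7 (stack(F, C)): towers=[A/E/B/C/F; D] holding=-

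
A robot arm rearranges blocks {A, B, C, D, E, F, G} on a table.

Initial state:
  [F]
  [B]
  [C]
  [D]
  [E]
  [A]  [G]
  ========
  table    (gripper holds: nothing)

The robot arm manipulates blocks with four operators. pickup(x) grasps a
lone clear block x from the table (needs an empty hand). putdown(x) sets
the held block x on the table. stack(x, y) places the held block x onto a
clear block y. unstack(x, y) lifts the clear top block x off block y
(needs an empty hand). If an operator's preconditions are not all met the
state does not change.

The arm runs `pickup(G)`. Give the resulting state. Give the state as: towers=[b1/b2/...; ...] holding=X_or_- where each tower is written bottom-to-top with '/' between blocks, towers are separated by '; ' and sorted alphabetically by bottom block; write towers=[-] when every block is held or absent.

towers=[A/E/D/C/B/F] holding=G

before: towers=[A/E/D/C/B/F; G] holding=-
pre[pickup(G)]: clear(G) ok, ontable(G) ok, handempty ok
all met → apply pickup(G)
after:  towers=[A/E/D/C/B/F] holding=G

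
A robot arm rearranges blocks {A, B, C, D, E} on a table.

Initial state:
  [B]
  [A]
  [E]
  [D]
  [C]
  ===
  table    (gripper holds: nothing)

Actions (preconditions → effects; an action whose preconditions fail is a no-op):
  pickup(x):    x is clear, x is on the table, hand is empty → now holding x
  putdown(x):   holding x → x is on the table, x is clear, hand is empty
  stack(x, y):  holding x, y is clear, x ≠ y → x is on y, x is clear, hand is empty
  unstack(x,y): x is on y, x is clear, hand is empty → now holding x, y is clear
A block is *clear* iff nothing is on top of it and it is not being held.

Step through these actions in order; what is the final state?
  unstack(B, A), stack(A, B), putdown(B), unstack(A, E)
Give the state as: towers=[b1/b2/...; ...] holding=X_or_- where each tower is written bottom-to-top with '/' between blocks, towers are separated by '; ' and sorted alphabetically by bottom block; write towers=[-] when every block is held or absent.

step 1 (unstack(B, A)): towers=[C/D/E/A] holding=B
step 2 (stack(A, B)) [no-op]: towers=[C/D/E/A] holding=B
step 3 (putdown(B)): towers=[B; C/D/E/A] holding=-
step 4 (unstack(A, E)): towers=[B; C/D/E] holding=A

towers=[B; C/D/E] holding=A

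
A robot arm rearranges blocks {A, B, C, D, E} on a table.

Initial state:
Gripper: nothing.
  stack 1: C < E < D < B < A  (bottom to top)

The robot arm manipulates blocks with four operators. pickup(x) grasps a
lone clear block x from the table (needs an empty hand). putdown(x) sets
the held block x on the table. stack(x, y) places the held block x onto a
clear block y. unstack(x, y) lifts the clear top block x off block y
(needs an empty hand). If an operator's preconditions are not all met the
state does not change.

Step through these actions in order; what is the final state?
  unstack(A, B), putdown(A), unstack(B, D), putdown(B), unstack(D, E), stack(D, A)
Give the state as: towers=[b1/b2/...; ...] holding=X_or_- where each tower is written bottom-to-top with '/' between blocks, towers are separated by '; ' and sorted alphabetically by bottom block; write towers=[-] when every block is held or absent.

step 1 (unstack(A, B)): towers=[C/E/D/B] holding=A
step 2 (putdown(A)): towers=[A; C/E/D/B] holding=-
step 3 (unstack(B, D)): towers=[A; C/E/D] holding=B
step 4 (putdown(B)): towers=[A; B; C/E/D] holding=-
step 5 (unstack(D, E)): towers=[A; B; C/E] holding=D
step 6 (stack(D, A)): towers=[A/D; B; C/E] holding=-

towers=[A/D; B; C/E] holding=-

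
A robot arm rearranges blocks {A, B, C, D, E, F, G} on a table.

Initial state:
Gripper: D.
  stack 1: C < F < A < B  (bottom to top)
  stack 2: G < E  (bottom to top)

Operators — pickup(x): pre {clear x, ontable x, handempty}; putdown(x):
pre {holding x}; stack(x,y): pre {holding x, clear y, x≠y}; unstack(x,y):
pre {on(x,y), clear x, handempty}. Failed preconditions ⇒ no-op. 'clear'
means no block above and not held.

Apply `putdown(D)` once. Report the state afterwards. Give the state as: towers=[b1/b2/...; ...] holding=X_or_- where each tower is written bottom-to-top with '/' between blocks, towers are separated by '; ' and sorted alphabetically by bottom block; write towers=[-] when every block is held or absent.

towers=[C/F/A/B; D; G/E] holding=-

before: towers=[C/F/A/B; G/E] holding=D
pre[putdown(D)]: holding(D) ok
all met → apply putdown(D)
after:  towers=[C/F/A/B; D; G/E] holding=-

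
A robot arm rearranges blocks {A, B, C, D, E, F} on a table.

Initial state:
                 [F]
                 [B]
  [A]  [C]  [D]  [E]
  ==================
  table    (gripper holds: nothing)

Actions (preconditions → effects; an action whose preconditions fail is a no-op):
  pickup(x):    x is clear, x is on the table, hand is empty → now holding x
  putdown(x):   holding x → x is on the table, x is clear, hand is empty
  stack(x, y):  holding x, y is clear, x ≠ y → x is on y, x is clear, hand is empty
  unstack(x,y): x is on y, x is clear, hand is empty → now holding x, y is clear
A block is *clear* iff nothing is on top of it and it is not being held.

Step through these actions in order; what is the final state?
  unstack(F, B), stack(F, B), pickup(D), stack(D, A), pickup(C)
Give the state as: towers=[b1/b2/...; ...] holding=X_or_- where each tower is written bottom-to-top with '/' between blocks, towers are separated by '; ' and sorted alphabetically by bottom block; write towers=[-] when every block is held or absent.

step 1 (unstack(F, B)): towers=[A; C; D; E/B] holding=F
step 2 (stack(F, B)): towers=[A; C; D; E/B/F] holding=-
step 3 (pickup(D)): towers=[A; C; E/B/F] holding=D
step 4 (stack(D, A)): towers=[A/D; C; E/B/F] holding=-
step 5 (pickup(C)): towers=[A/D; E/B/F] holding=C

towers=[A/D; E/B/F] holding=C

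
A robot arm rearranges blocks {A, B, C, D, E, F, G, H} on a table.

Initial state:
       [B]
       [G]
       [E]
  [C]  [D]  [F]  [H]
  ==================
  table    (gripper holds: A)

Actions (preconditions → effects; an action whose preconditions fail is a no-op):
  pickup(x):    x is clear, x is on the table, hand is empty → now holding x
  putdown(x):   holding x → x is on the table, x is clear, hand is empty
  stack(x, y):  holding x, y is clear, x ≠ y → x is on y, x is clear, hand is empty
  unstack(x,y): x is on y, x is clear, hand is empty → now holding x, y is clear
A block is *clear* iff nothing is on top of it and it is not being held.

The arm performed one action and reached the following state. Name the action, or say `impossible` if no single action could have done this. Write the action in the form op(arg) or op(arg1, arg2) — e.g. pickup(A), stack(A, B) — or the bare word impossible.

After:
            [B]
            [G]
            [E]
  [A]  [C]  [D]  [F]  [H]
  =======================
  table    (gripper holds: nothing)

target: towers=[A; C; D/E/G/B; F; H] holding=-
        putdown(A) → towers=[A; C; D/E/G/B; F; H] holding=-  ← match
       stack(A, H) → towers=[C; D/E/G/B; F; H/A] holding=-
       stack(A, B) → towers=[C; D/E/G/B/A; F; H] holding=-
       stack(A, F) → towers=[C; D/E/G/B; F/A; H] holding=-
       stack(A, C) → towers=[C/A; D/E/G/B; F; H] holding=-

putdown(A)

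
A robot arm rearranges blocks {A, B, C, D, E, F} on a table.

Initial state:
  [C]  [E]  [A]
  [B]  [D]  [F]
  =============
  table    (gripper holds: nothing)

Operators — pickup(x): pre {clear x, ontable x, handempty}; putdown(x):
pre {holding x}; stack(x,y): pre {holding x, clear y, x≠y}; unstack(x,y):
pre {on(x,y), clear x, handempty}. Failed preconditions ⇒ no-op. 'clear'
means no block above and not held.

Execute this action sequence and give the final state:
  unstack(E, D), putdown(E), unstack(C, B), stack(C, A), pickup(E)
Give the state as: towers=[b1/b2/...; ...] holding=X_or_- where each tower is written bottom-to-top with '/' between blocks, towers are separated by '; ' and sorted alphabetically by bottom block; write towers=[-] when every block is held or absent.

step 1 (unstack(E, D)): towers=[B/C; D; F/A] holding=E
step 2 (putdown(E)): towers=[B/C; D; E; F/A] holding=-
step 3 (unstack(C, B)): towers=[B; D; E; F/A] holding=C
step 4 (stack(C, A)): towers=[B; D; E; F/A/C] holding=-
step 5 (pickup(E)): towers=[B; D; F/A/C] holding=E

towers=[B; D; F/A/C] holding=E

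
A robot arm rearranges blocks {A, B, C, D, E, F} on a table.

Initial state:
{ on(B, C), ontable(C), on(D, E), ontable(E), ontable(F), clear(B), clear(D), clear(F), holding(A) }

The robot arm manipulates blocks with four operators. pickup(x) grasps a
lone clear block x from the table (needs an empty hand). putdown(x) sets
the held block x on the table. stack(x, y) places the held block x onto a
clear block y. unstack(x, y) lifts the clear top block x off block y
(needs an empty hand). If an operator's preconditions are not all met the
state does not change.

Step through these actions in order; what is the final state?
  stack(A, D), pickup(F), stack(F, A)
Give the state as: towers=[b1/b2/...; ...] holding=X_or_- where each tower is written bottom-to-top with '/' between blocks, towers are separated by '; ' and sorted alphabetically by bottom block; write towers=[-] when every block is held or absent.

step 1 (stack(A, D)): towers=[C/B; E/D/A; F] holding=-
step 2 (pickup(F)): towers=[C/B; E/D/A] holding=F
step 3 (stack(F, A)): towers=[C/B; E/D/A/F] holding=-

towers=[C/B; E/D/A/F] holding=-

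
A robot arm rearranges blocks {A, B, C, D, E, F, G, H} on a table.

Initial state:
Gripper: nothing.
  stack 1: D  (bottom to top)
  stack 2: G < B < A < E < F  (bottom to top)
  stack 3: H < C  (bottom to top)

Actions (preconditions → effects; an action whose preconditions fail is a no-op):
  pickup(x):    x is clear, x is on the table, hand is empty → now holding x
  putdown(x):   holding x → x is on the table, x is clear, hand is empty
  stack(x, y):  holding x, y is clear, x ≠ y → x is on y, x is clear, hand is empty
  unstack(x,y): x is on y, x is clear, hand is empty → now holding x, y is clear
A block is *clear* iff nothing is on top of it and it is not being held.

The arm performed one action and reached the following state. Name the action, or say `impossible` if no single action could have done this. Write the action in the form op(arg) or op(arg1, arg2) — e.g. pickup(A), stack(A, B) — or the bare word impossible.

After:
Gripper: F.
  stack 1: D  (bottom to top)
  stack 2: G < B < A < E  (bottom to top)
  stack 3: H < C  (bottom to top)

target: towers=[D; G/B/A/E; H/C] holding=F
     unstack(F, E) → towers=[D; G/B/A/E; H/C] holding=F  ← match
         pickup(D) → towers=[G/B/A/E/F; H/C] holding=D
     unstack(C, H) → towers=[D; G/B/A/E/F; H] holding=C

unstack(F, E)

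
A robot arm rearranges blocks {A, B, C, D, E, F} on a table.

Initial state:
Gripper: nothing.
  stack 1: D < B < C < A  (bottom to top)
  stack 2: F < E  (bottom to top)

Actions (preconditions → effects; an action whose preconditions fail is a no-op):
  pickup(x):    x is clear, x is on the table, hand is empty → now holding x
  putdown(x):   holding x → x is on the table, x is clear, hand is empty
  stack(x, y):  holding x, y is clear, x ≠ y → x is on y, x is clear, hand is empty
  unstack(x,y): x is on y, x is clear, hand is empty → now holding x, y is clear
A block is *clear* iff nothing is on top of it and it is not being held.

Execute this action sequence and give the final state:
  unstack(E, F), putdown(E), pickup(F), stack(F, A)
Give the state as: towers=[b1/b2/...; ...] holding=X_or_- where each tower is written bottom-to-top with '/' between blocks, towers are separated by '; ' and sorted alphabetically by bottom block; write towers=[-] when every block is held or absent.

towers=[D/B/C/A/F; E] holding=-

step 1 (unstack(E, F)): towers=[D/B/C/A; F] holding=E
step 2 (putdown(E)): towers=[D/B/C/A; E; F] holding=-
step 3 (pickup(F)): towers=[D/B/C/A; E] holding=F
step 4 (stack(F, A)): towers=[D/B/C/A/F; E] holding=-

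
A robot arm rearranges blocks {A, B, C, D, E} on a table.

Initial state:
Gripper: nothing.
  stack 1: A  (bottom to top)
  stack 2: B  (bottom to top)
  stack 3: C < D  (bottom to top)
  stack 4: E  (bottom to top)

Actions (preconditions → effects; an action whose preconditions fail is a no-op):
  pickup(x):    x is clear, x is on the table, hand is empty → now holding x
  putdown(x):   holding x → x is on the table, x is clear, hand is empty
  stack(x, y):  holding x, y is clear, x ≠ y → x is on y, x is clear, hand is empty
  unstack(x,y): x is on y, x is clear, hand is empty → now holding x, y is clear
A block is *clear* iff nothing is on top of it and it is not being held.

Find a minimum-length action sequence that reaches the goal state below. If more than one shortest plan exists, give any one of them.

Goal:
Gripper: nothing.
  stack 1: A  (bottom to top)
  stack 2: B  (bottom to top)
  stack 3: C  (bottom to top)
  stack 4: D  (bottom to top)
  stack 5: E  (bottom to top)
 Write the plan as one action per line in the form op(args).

step 1 (unstack(D, C)): towers=[A; B; C; E] holding=D
step 2 (putdown(D)): towers=[A; B; C; D; E] holding=-
goal check: towers=[A; B; C; D; E] holding=- — reached (length 2, optimal by BFS)

unstack(D, C)
putdown(D)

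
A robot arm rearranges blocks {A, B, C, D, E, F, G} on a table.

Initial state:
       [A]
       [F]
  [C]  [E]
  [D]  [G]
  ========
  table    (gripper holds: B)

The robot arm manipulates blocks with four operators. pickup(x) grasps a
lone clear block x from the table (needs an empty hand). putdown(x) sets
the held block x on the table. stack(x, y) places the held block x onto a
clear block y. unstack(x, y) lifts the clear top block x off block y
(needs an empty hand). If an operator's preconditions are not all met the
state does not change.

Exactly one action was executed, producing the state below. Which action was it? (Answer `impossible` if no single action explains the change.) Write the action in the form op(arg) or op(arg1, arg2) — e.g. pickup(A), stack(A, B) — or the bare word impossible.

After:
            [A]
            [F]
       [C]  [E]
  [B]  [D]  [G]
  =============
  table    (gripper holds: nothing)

target: towers=[B; D/C; G/E/F/A] holding=-
        putdown(B) → towers=[B; D/C; G/E/F/A] holding=-  ← match
       stack(B, A) → towers=[D/C; G/E/F/A/B] holding=-
       stack(B, C) → towers=[D/C/B; G/E/F/A] holding=-

putdown(B)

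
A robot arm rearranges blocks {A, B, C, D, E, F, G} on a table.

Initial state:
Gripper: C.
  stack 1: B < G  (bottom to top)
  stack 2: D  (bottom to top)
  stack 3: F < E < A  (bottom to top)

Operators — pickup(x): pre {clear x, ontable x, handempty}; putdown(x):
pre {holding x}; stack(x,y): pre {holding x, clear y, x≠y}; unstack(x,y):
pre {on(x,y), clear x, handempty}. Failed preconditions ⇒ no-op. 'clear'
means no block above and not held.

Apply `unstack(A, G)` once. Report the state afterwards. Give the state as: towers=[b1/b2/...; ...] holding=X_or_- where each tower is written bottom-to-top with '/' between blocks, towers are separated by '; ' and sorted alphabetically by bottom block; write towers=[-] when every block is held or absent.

towers=[B/G; D; F/E/A] holding=C

before: towers=[B/G; D; F/E/A] holding=C
pre[unstack(A, G)]: on(A,G) fail, clear(A) ok, handempty fail
on(A,G), handempty unmet → unstack(A, G) is a no-op
after:  towers=[B/G; D; F/E/A] holding=C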